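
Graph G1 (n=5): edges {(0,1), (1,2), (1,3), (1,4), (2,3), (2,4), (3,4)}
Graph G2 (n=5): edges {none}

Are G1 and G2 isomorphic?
No, not isomorphic

The graphs are NOT isomorphic.

Connected components of G1: 1 component(s) with vertex sets [[0, 1, 2, 3, 4]], sizes [5].
Connected components of G2: 5 component(s) with vertex sets [[0], [1], [2], [3], [4]], sizes [1, 1, 1, 1, 1].
The number of connected components (and the multiset of component sizes) is an isomorphism invariant — an isomorphism maps each component of G1 bijectively onto a component of G2. Since G1 has 1 component(s) and G2 has 5, they cannot be isomorphic.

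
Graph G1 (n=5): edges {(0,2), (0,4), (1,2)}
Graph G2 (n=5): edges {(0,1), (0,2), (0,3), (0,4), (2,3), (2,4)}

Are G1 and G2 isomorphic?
No, not isomorphic

The graphs are NOT isomorphic.

Degrees in G1: deg(0)=2, deg(1)=1, deg(2)=2, deg(3)=0, deg(4)=1.
Sorted degree sequence of G1: [2, 2, 1, 1, 0].
Degrees in G2: deg(0)=4, deg(1)=1, deg(2)=3, deg(3)=2, deg(4)=2.
Sorted degree sequence of G2: [4, 3, 2, 2, 1].
The (sorted) degree sequence is an isomorphism invariant, so since G1 and G2 have different degree sequences they cannot be isomorphic.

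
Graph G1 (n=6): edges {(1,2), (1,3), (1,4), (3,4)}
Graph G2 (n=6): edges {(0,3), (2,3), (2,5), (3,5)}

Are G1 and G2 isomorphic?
Yes, isomorphic

The graphs are isomorphic.
One valid mapping φ: V(G1) → V(G2): 0→1, 1→3, 2→0, 3→5, 4→2, 5→4

Verify φ preserves adjacency — for each edge of G1, its image is an edge of G2:
  (1,2) → (φ(1),φ(2)) = (0,3) ∈ E(G2) ✓
  (1,3) → (φ(1),φ(3)) = (3,5) ∈ E(G2) ✓
  (1,4) → (φ(1),φ(4)) = (2,3) ∈ E(G2) ✓
  (3,4) → (φ(3),φ(4)) = (2,5) ∈ E(G2) ✓
All 4 edges of G1 map to edges of G2, and |E(G1)| = |E(G2)| = 4, so φ is a bijection on edges as well as vertices. Hence G1 ≅ G2.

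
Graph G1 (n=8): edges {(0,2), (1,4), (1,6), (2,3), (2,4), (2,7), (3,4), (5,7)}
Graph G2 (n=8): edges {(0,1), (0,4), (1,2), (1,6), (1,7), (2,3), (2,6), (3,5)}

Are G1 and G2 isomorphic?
Yes, isomorphic

The graphs are isomorphic.
One valid mapping φ: V(G1) → V(G2): 0→7, 1→3, 2→1, 3→6, 4→2, 5→4, 6→5, 7→0

Verify φ preserves adjacency — for each edge of G1, its image is an edge of G2:
  (0,2) → (φ(0),φ(2)) = (1,7) ∈ E(G2) ✓
  (1,4) → (φ(1),φ(4)) = (2,3) ∈ E(G2) ✓
  (1,6) → (φ(1),φ(6)) = (3,5) ∈ E(G2) ✓
  (2,3) → (φ(2),φ(3)) = (1,6) ∈ E(G2) ✓
  (2,4) → (φ(2),φ(4)) = (1,2) ∈ E(G2) ✓
  (2,7) → (φ(2),φ(7)) = (0,1) ∈ E(G2) ✓
  (3,4) → (φ(3),φ(4)) = (2,6) ∈ E(G2) ✓
  (5,7) → (φ(5),φ(7)) = (0,4) ∈ E(G2) ✓
All 8 edges of G1 map to edges of G2, and |E(G1)| = |E(G2)| = 8, so φ is a bijection on edges as well as vertices. Hence G1 ≅ G2.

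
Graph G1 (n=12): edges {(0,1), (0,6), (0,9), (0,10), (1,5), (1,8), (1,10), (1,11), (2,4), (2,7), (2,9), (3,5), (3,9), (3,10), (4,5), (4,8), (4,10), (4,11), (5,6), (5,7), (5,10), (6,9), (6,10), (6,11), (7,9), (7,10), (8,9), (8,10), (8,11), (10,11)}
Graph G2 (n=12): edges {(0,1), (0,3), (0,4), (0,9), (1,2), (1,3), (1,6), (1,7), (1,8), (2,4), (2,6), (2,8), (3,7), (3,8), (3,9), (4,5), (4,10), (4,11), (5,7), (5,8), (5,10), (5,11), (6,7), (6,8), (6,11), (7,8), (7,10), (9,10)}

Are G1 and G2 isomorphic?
No, not isomorphic

The graphs are NOT isomorphic.

Counting triangles (3-cliques): G1 has 17, G2 has 16.
Triangle count is an isomorphism invariant, so differing triangle counts rule out isomorphism.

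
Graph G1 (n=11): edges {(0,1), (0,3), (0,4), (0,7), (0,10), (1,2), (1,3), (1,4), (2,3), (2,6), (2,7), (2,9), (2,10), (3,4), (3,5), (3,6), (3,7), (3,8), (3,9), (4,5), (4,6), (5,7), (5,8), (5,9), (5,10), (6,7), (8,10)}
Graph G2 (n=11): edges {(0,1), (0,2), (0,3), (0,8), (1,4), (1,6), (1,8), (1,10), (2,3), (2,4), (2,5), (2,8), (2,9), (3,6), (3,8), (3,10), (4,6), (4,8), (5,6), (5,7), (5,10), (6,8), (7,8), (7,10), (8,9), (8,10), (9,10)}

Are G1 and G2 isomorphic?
Yes, isomorphic

The graphs are isomorphic.
One valid mapping φ: V(G1) → V(G2): 0→6, 1→4, 2→2, 3→8, 4→1, 5→10, 6→0, 7→3, 8→7, 9→9, 10→5

Verify φ preserves adjacency — for each edge of G1, its image is an edge of G2:
  (0,1) → (φ(0),φ(1)) = (4,6) ∈ E(G2) ✓
  (0,3) → (φ(0),φ(3)) = (6,8) ∈ E(G2) ✓
  (0,4) → (φ(0),φ(4)) = (1,6) ∈ E(G2) ✓
  (0,7) → (φ(0),φ(7)) = (3,6) ∈ E(G2) ✓
  (0,10) → (φ(0),φ(10)) = (5,6) ∈ E(G2) ✓
  (1,2) → (φ(1),φ(2)) = (2,4) ∈ E(G2) ✓
  (1,3) → (φ(1),φ(3)) = (4,8) ∈ E(G2) ✓
  (1,4) → (φ(1),φ(4)) = (1,4) ∈ E(G2) ✓
  (2,3) → (φ(2),φ(3)) = (2,8) ∈ E(G2) ✓
  (2,6) → (φ(2),φ(6)) = (0,2) ∈ E(G2) ✓
  (2,7) → (φ(2),φ(7)) = (2,3) ∈ E(G2) ✓
  (2,9) → (φ(2),φ(9)) = (2,9) ∈ E(G2) ✓
  (2,10) → (φ(2),φ(10)) = (2,5) ∈ E(G2) ✓
  (3,4) → (φ(3),φ(4)) = (1,8) ∈ E(G2) ✓
  (3,5) → (φ(3),φ(5)) = (8,10) ∈ E(G2) ✓
  (3,6) → (φ(3),φ(6)) = (0,8) ∈ E(G2) ✓
  (3,7) → (φ(3),φ(7)) = (3,8) ∈ E(G2) ✓
  (3,8) → (φ(3),φ(8)) = (7,8) ∈ E(G2) ✓
  (3,9) → (φ(3),φ(9)) = (8,9) ∈ E(G2) ✓
  (4,5) → (φ(4),φ(5)) = (1,10) ∈ E(G2) ✓
  (4,6) → (φ(4),φ(6)) = (0,1) ∈ E(G2) ✓
  (5,7) → (φ(5),φ(7)) = (3,10) ∈ E(G2) ✓
  (5,8) → (φ(5),φ(8)) = (7,10) ∈ E(G2) ✓
  (5,9) → (φ(5),φ(9)) = (9,10) ∈ E(G2) ✓
  (5,10) → (φ(5),φ(10)) = (5,10) ∈ E(G2) ✓
  (6,7) → (φ(6),φ(7)) = (0,3) ∈ E(G2) ✓
  (8,10) → (φ(8),φ(10)) = (5,7) ∈ E(G2) ✓
All 27 edges of G1 map to edges of G2, and |E(G1)| = |E(G2)| = 27, so φ is a bijection on edges as well as vertices. Hence G1 ≅ G2.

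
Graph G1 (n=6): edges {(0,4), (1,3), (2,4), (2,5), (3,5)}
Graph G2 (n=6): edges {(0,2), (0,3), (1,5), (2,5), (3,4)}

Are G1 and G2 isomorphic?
Yes, isomorphic

The graphs are isomorphic.
One valid mapping φ: V(G1) → V(G2): 0→1, 1→4, 2→2, 3→3, 4→5, 5→0

Verify φ preserves adjacency — for each edge of G1, its image is an edge of G2:
  (0,4) → (φ(0),φ(4)) = (1,5) ∈ E(G2) ✓
  (1,3) → (φ(1),φ(3)) = (3,4) ∈ E(G2) ✓
  (2,4) → (φ(2),φ(4)) = (2,5) ∈ E(G2) ✓
  (2,5) → (φ(2),φ(5)) = (0,2) ∈ E(G2) ✓
  (3,5) → (φ(3),φ(5)) = (0,3) ∈ E(G2) ✓
All 5 edges of G1 map to edges of G2, and |E(G1)| = |E(G2)| = 5, so φ is a bijection on edges as well as vertices. Hence G1 ≅ G2.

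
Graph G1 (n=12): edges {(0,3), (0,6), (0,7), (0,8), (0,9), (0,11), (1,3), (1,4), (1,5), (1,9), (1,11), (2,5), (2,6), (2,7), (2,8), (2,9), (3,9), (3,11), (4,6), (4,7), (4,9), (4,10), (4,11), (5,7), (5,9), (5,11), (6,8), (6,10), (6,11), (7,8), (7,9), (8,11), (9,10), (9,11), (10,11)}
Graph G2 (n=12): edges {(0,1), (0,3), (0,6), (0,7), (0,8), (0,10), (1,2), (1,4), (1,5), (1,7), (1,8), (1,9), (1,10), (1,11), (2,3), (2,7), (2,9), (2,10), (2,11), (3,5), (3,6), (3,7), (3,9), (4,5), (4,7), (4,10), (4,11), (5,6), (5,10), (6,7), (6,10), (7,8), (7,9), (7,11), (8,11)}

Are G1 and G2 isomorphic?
Yes, isomorphic

The graphs are isomorphic.
One valid mapping φ: V(G1) → V(G2): 0→0, 1→11, 2→5, 3→8, 4→2, 5→4, 6→3, 7→10, 8→6, 9→1, 10→9, 11→7

Verify φ preserves adjacency — for each edge of G1, its image is an edge of G2:
  (0,3) → (φ(0),φ(3)) = (0,8) ∈ E(G2) ✓
  (0,6) → (φ(0),φ(6)) = (0,3) ∈ E(G2) ✓
  (0,7) → (φ(0),φ(7)) = (0,10) ∈ E(G2) ✓
  (0,8) → (φ(0),φ(8)) = (0,6) ∈ E(G2) ✓
  (0,9) → (φ(0),φ(9)) = (0,1) ∈ E(G2) ✓
  (0,11) → (φ(0),φ(11)) = (0,7) ∈ E(G2) ✓
  (1,3) → (φ(1),φ(3)) = (8,11) ∈ E(G2) ✓
  (1,4) → (φ(1),φ(4)) = (2,11) ∈ E(G2) ✓
  (1,5) → (φ(1),φ(5)) = (4,11) ∈ E(G2) ✓
  (1,9) → (φ(1),φ(9)) = (1,11) ∈ E(G2) ✓
  (1,11) → (φ(1),φ(11)) = (7,11) ∈ E(G2) ✓
  (2,5) → (φ(2),φ(5)) = (4,5) ∈ E(G2) ✓
  (2,6) → (φ(2),φ(6)) = (3,5) ∈ E(G2) ✓
  (2,7) → (φ(2),φ(7)) = (5,10) ∈ E(G2) ✓
  (2,8) → (φ(2),φ(8)) = (5,6) ∈ E(G2) ✓
  (2,9) → (φ(2),φ(9)) = (1,5) ∈ E(G2) ✓
  (3,9) → (φ(3),φ(9)) = (1,8) ∈ E(G2) ✓
  (3,11) → (φ(3),φ(11)) = (7,8) ∈ E(G2) ✓
  (4,6) → (φ(4),φ(6)) = (2,3) ∈ E(G2) ✓
  (4,7) → (φ(4),φ(7)) = (2,10) ∈ E(G2) ✓
  (4,9) → (φ(4),φ(9)) = (1,2) ∈ E(G2) ✓
  (4,10) → (φ(4),φ(10)) = (2,9) ∈ E(G2) ✓
  (4,11) → (φ(4),φ(11)) = (2,7) ∈ E(G2) ✓
  (5,7) → (φ(5),φ(7)) = (4,10) ∈ E(G2) ✓
  (5,9) → (φ(5),φ(9)) = (1,4) ∈ E(G2) ✓
  (5,11) → (φ(5),φ(11)) = (4,7) ∈ E(G2) ✓
  (6,8) → (φ(6),φ(8)) = (3,6) ∈ E(G2) ✓
  (6,10) → (φ(6),φ(10)) = (3,9) ∈ E(G2) ✓
  (6,11) → (φ(6),φ(11)) = (3,7) ∈ E(G2) ✓
  (7,8) → (φ(7),φ(8)) = (6,10) ∈ E(G2) ✓
  (7,9) → (φ(7),φ(9)) = (1,10) ∈ E(G2) ✓
  (8,11) → (φ(8),φ(11)) = (6,7) ∈ E(G2) ✓
  (9,10) → (φ(9),φ(10)) = (1,9) ∈ E(G2) ✓
  (9,11) → (φ(9),φ(11)) = (1,7) ∈ E(G2) ✓
  (10,11) → (φ(10),φ(11)) = (7,9) ∈ E(G2) ✓
All 35 edges of G1 map to edges of G2, and |E(G1)| = |E(G2)| = 35, so φ is a bijection on edges as well as vertices. Hence G1 ≅ G2.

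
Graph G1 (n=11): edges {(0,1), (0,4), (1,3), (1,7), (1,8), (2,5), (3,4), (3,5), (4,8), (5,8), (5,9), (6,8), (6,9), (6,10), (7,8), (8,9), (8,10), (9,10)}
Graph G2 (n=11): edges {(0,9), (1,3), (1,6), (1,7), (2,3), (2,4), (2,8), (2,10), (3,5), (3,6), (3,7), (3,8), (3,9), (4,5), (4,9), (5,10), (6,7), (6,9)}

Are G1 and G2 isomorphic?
Yes, isomorphic

The graphs are isomorphic.
One valid mapping φ: V(G1) → V(G2): 0→10, 1→2, 2→0, 3→4, 4→5, 5→9, 6→7, 7→8, 8→3, 9→6, 10→1

Verify φ preserves adjacency — for each edge of G1, its image is an edge of G2:
  (0,1) → (φ(0),φ(1)) = (2,10) ∈ E(G2) ✓
  (0,4) → (φ(0),φ(4)) = (5,10) ∈ E(G2) ✓
  (1,3) → (φ(1),φ(3)) = (2,4) ∈ E(G2) ✓
  (1,7) → (φ(1),φ(7)) = (2,8) ∈ E(G2) ✓
  (1,8) → (φ(1),φ(8)) = (2,3) ∈ E(G2) ✓
  (2,5) → (φ(2),φ(5)) = (0,9) ∈ E(G2) ✓
  (3,4) → (φ(3),φ(4)) = (4,5) ∈ E(G2) ✓
  (3,5) → (φ(3),φ(5)) = (4,9) ∈ E(G2) ✓
  (4,8) → (φ(4),φ(8)) = (3,5) ∈ E(G2) ✓
  (5,8) → (φ(5),φ(8)) = (3,9) ∈ E(G2) ✓
  (5,9) → (φ(5),φ(9)) = (6,9) ∈ E(G2) ✓
  (6,8) → (φ(6),φ(8)) = (3,7) ∈ E(G2) ✓
  (6,9) → (φ(6),φ(9)) = (6,7) ∈ E(G2) ✓
  (6,10) → (φ(6),φ(10)) = (1,7) ∈ E(G2) ✓
  (7,8) → (φ(7),φ(8)) = (3,8) ∈ E(G2) ✓
  (8,9) → (φ(8),φ(9)) = (3,6) ∈ E(G2) ✓
  (8,10) → (φ(8),φ(10)) = (1,3) ∈ E(G2) ✓
  (9,10) → (φ(9),φ(10)) = (1,6) ∈ E(G2) ✓
All 18 edges of G1 map to edges of G2, and |E(G1)| = |E(G2)| = 18, so φ is a bijection on edges as well as vertices. Hence G1 ≅ G2.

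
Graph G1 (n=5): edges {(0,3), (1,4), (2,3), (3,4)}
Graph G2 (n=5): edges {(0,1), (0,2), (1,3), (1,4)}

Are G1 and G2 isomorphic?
Yes, isomorphic

The graphs are isomorphic.
One valid mapping φ: V(G1) → V(G2): 0→4, 1→2, 2→3, 3→1, 4→0

Verify φ preserves adjacency — for each edge of G1, its image is an edge of G2:
  (0,3) → (φ(0),φ(3)) = (1,4) ∈ E(G2) ✓
  (1,4) → (φ(1),φ(4)) = (0,2) ∈ E(G2) ✓
  (2,3) → (φ(2),φ(3)) = (1,3) ∈ E(G2) ✓
  (3,4) → (φ(3),φ(4)) = (0,1) ∈ E(G2) ✓
All 4 edges of G1 map to edges of G2, and |E(G1)| = |E(G2)| = 4, so φ is a bijection on edges as well as vertices. Hence G1 ≅ G2.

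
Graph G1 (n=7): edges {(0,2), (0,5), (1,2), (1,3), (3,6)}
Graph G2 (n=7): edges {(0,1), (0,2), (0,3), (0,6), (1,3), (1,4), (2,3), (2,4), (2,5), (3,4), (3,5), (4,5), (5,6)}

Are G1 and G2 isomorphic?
No, not isomorphic

The graphs are NOT isomorphic.

Counting triangles (3-cliques): G1 has 0, G2 has 7.
Triangle count is an isomorphism invariant, so differing triangle counts rule out isomorphism.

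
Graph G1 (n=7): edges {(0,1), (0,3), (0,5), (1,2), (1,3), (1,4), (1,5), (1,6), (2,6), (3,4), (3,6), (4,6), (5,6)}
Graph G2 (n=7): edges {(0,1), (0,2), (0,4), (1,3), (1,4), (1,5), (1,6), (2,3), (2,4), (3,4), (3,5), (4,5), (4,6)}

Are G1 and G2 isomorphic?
Yes, isomorphic

The graphs are isomorphic.
One valid mapping φ: V(G1) → V(G2): 0→2, 1→4, 2→6, 3→3, 4→5, 5→0, 6→1

Verify φ preserves adjacency — for each edge of G1, its image is an edge of G2:
  (0,1) → (φ(0),φ(1)) = (2,4) ∈ E(G2) ✓
  (0,3) → (φ(0),φ(3)) = (2,3) ∈ E(G2) ✓
  (0,5) → (φ(0),φ(5)) = (0,2) ∈ E(G2) ✓
  (1,2) → (φ(1),φ(2)) = (4,6) ∈ E(G2) ✓
  (1,3) → (φ(1),φ(3)) = (3,4) ∈ E(G2) ✓
  (1,4) → (φ(1),φ(4)) = (4,5) ∈ E(G2) ✓
  (1,5) → (φ(1),φ(5)) = (0,4) ∈ E(G2) ✓
  (1,6) → (φ(1),φ(6)) = (1,4) ∈ E(G2) ✓
  (2,6) → (φ(2),φ(6)) = (1,6) ∈ E(G2) ✓
  (3,4) → (φ(3),φ(4)) = (3,5) ∈ E(G2) ✓
  (3,6) → (φ(3),φ(6)) = (1,3) ∈ E(G2) ✓
  (4,6) → (φ(4),φ(6)) = (1,5) ∈ E(G2) ✓
  (5,6) → (φ(5),φ(6)) = (0,1) ∈ E(G2) ✓
All 13 edges of G1 map to edges of G2, and |E(G1)| = |E(G2)| = 13, so φ is a bijection on edges as well as vertices. Hence G1 ≅ G2.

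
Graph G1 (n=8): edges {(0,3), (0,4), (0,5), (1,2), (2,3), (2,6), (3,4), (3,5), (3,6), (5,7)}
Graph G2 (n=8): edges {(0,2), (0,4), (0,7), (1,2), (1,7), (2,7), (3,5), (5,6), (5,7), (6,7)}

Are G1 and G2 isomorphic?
Yes, isomorphic

The graphs are isomorphic.
One valid mapping φ: V(G1) → V(G2): 0→2, 1→3, 2→5, 3→7, 4→1, 5→0, 6→6, 7→4

Verify φ preserves adjacency — for each edge of G1, its image is an edge of G2:
  (0,3) → (φ(0),φ(3)) = (2,7) ∈ E(G2) ✓
  (0,4) → (φ(0),φ(4)) = (1,2) ∈ E(G2) ✓
  (0,5) → (φ(0),φ(5)) = (0,2) ∈ E(G2) ✓
  (1,2) → (φ(1),φ(2)) = (3,5) ∈ E(G2) ✓
  (2,3) → (φ(2),φ(3)) = (5,7) ∈ E(G2) ✓
  (2,6) → (φ(2),φ(6)) = (5,6) ∈ E(G2) ✓
  (3,4) → (φ(3),φ(4)) = (1,7) ∈ E(G2) ✓
  (3,5) → (φ(3),φ(5)) = (0,7) ∈ E(G2) ✓
  (3,6) → (φ(3),φ(6)) = (6,7) ∈ E(G2) ✓
  (5,7) → (φ(5),φ(7)) = (0,4) ∈ E(G2) ✓
All 10 edges of G1 map to edges of G2, and |E(G1)| = |E(G2)| = 10, so φ is a bijection on edges as well as vertices. Hence G1 ≅ G2.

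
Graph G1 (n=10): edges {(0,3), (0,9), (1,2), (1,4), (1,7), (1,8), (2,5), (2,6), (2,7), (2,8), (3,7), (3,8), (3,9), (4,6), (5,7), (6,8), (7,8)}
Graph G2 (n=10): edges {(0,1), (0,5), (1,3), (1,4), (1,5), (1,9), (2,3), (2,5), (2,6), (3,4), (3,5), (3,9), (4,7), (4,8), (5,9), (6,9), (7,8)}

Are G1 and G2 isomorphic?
Yes, isomorphic

The graphs are isomorphic.
One valid mapping φ: V(G1) → V(G2): 0→7, 1→9, 2→5, 3→4, 4→6, 5→0, 6→2, 7→1, 8→3, 9→8

Verify φ preserves adjacency — for each edge of G1, its image is an edge of G2:
  (0,3) → (φ(0),φ(3)) = (4,7) ∈ E(G2) ✓
  (0,9) → (φ(0),φ(9)) = (7,8) ∈ E(G2) ✓
  (1,2) → (φ(1),φ(2)) = (5,9) ∈ E(G2) ✓
  (1,4) → (φ(1),φ(4)) = (6,9) ∈ E(G2) ✓
  (1,7) → (φ(1),φ(7)) = (1,9) ∈ E(G2) ✓
  (1,8) → (φ(1),φ(8)) = (3,9) ∈ E(G2) ✓
  (2,5) → (φ(2),φ(5)) = (0,5) ∈ E(G2) ✓
  (2,6) → (φ(2),φ(6)) = (2,5) ∈ E(G2) ✓
  (2,7) → (φ(2),φ(7)) = (1,5) ∈ E(G2) ✓
  (2,8) → (φ(2),φ(8)) = (3,5) ∈ E(G2) ✓
  (3,7) → (φ(3),φ(7)) = (1,4) ∈ E(G2) ✓
  (3,8) → (φ(3),φ(8)) = (3,4) ∈ E(G2) ✓
  (3,9) → (φ(3),φ(9)) = (4,8) ∈ E(G2) ✓
  (4,6) → (φ(4),φ(6)) = (2,6) ∈ E(G2) ✓
  (5,7) → (φ(5),φ(7)) = (0,1) ∈ E(G2) ✓
  (6,8) → (φ(6),φ(8)) = (2,3) ∈ E(G2) ✓
  (7,8) → (φ(7),φ(8)) = (1,3) ∈ E(G2) ✓
All 17 edges of G1 map to edges of G2, and |E(G1)| = |E(G2)| = 17, so φ is a bijection on edges as well as vertices. Hence G1 ≅ G2.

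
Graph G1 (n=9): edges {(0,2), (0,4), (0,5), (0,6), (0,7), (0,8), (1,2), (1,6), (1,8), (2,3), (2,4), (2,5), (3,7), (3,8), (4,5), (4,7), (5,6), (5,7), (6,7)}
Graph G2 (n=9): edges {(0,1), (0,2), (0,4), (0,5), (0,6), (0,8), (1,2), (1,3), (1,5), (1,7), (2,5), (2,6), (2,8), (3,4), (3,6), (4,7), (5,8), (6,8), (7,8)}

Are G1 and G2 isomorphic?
Yes, isomorphic

The graphs are isomorphic.
One valid mapping φ: V(G1) → V(G2): 0→0, 1→3, 2→1, 3→7, 4→5, 5→2, 6→6, 7→8, 8→4

Verify φ preserves adjacency — for each edge of G1, its image is an edge of G2:
  (0,2) → (φ(0),φ(2)) = (0,1) ∈ E(G2) ✓
  (0,4) → (φ(0),φ(4)) = (0,5) ∈ E(G2) ✓
  (0,5) → (φ(0),φ(5)) = (0,2) ∈ E(G2) ✓
  (0,6) → (φ(0),φ(6)) = (0,6) ∈ E(G2) ✓
  (0,7) → (φ(0),φ(7)) = (0,8) ∈ E(G2) ✓
  (0,8) → (φ(0),φ(8)) = (0,4) ∈ E(G2) ✓
  (1,2) → (φ(1),φ(2)) = (1,3) ∈ E(G2) ✓
  (1,6) → (φ(1),φ(6)) = (3,6) ∈ E(G2) ✓
  (1,8) → (φ(1),φ(8)) = (3,4) ∈ E(G2) ✓
  (2,3) → (φ(2),φ(3)) = (1,7) ∈ E(G2) ✓
  (2,4) → (φ(2),φ(4)) = (1,5) ∈ E(G2) ✓
  (2,5) → (φ(2),φ(5)) = (1,2) ∈ E(G2) ✓
  (3,7) → (φ(3),φ(7)) = (7,8) ∈ E(G2) ✓
  (3,8) → (φ(3),φ(8)) = (4,7) ∈ E(G2) ✓
  (4,5) → (φ(4),φ(5)) = (2,5) ∈ E(G2) ✓
  (4,7) → (φ(4),φ(7)) = (5,8) ∈ E(G2) ✓
  (5,6) → (φ(5),φ(6)) = (2,6) ∈ E(G2) ✓
  (5,7) → (φ(5),φ(7)) = (2,8) ∈ E(G2) ✓
  (6,7) → (φ(6),φ(7)) = (6,8) ∈ E(G2) ✓
All 19 edges of G1 map to edges of G2, and |E(G1)| = |E(G2)| = 19, so φ is a bijection on edges as well as vertices. Hence G1 ≅ G2.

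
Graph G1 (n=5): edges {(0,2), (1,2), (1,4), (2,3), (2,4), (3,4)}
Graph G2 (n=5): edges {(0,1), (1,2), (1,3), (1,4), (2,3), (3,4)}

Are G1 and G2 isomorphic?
Yes, isomorphic

The graphs are isomorphic.
One valid mapping φ: V(G1) → V(G2): 0→0, 1→2, 2→1, 3→4, 4→3

Verify φ preserves adjacency — for each edge of G1, its image is an edge of G2:
  (0,2) → (φ(0),φ(2)) = (0,1) ∈ E(G2) ✓
  (1,2) → (φ(1),φ(2)) = (1,2) ∈ E(G2) ✓
  (1,4) → (φ(1),φ(4)) = (2,3) ∈ E(G2) ✓
  (2,3) → (φ(2),φ(3)) = (1,4) ∈ E(G2) ✓
  (2,4) → (φ(2),φ(4)) = (1,3) ∈ E(G2) ✓
  (3,4) → (φ(3),φ(4)) = (3,4) ∈ E(G2) ✓
All 6 edges of G1 map to edges of G2, and |E(G1)| = |E(G2)| = 6, so φ is a bijection on edges as well as vertices. Hence G1 ≅ G2.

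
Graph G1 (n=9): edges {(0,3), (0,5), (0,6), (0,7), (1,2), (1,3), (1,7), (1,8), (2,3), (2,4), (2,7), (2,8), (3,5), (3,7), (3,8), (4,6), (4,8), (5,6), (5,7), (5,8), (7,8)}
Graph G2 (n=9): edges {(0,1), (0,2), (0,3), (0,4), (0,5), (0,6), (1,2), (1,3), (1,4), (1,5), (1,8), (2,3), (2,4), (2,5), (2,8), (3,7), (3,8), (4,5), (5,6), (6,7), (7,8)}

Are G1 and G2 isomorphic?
Yes, isomorphic

The graphs are isomorphic.
One valid mapping φ: V(G1) → V(G2): 0→8, 1→4, 2→5, 3→1, 4→6, 5→3, 6→7, 7→2, 8→0

Verify φ preserves adjacency — for each edge of G1, its image is an edge of G2:
  (0,3) → (φ(0),φ(3)) = (1,8) ∈ E(G2) ✓
  (0,5) → (φ(0),φ(5)) = (3,8) ∈ E(G2) ✓
  (0,6) → (φ(0),φ(6)) = (7,8) ∈ E(G2) ✓
  (0,7) → (φ(0),φ(7)) = (2,8) ∈ E(G2) ✓
  (1,2) → (φ(1),φ(2)) = (4,5) ∈ E(G2) ✓
  (1,3) → (φ(1),φ(3)) = (1,4) ∈ E(G2) ✓
  (1,7) → (φ(1),φ(7)) = (2,4) ∈ E(G2) ✓
  (1,8) → (φ(1),φ(8)) = (0,4) ∈ E(G2) ✓
  (2,3) → (φ(2),φ(3)) = (1,5) ∈ E(G2) ✓
  (2,4) → (φ(2),φ(4)) = (5,6) ∈ E(G2) ✓
  (2,7) → (φ(2),φ(7)) = (2,5) ∈ E(G2) ✓
  (2,8) → (φ(2),φ(8)) = (0,5) ∈ E(G2) ✓
  (3,5) → (φ(3),φ(5)) = (1,3) ∈ E(G2) ✓
  (3,7) → (φ(3),φ(7)) = (1,2) ∈ E(G2) ✓
  (3,8) → (φ(3),φ(8)) = (0,1) ∈ E(G2) ✓
  (4,6) → (φ(4),φ(6)) = (6,7) ∈ E(G2) ✓
  (4,8) → (φ(4),φ(8)) = (0,6) ∈ E(G2) ✓
  (5,6) → (φ(5),φ(6)) = (3,7) ∈ E(G2) ✓
  (5,7) → (φ(5),φ(7)) = (2,3) ∈ E(G2) ✓
  (5,8) → (φ(5),φ(8)) = (0,3) ∈ E(G2) ✓
  (7,8) → (φ(7),φ(8)) = (0,2) ∈ E(G2) ✓
All 21 edges of G1 map to edges of G2, and |E(G1)| = |E(G2)| = 21, so φ is a bijection on edges as well as vertices. Hence G1 ≅ G2.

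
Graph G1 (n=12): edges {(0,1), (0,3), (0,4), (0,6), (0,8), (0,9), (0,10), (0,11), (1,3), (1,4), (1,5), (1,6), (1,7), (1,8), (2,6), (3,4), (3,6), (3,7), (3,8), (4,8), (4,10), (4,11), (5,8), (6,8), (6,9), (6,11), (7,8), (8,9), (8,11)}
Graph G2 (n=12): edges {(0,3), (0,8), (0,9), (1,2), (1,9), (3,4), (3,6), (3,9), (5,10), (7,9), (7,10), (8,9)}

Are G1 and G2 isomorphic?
No, not isomorphic

The graphs are NOT isomorphic.

Connected components of G1: 1 component(s) with vertex sets [[0, 1, 2, 3, 4, 5, 6, 7, 8, 9, 10, 11]], sizes [12].
Connected components of G2: 2 component(s) with vertex sets [[11], [0, 1, 2, 3, 4, 5, 6, 7, 8, 9, 10]], sizes [1, 11].
The number of connected components (and the multiset of component sizes) is an isomorphism invariant — an isomorphism maps each component of G1 bijectively onto a component of G2. Since G1 has 1 component(s) and G2 has 2, they cannot be isomorphic.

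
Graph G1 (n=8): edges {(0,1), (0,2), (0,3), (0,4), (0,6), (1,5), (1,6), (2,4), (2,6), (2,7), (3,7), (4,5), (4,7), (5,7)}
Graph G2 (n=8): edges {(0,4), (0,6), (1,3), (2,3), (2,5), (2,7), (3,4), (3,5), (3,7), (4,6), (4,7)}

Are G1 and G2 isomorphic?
No, not isomorphic

The graphs are NOT isomorphic.

Degrees in G1: deg(0)=5, deg(1)=3, deg(2)=4, deg(3)=2, deg(4)=4, deg(5)=3, deg(6)=3, deg(7)=4.
Sorted degree sequence of G1: [5, 4, 4, 4, 3, 3, 3, 2].
Degrees in G2: deg(0)=2, deg(1)=1, deg(2)=3, deg(3)=5, deg(4)=4, deg(5)=2, deg(6)=2, deg(7)=3.
Sorted degree sequence of G2: [5, 4, 3, 3, 2, 2, 2, 1].
The (sorted) degree sequence is an isomorphism invariant, so since G1 and G2 have different degree sequences they cannot be isomorphic.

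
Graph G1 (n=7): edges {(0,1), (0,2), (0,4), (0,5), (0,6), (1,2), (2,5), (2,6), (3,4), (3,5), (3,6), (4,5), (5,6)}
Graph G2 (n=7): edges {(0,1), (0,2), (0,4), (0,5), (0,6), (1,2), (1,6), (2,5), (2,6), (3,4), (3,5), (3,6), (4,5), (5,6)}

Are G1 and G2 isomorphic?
No, not isomorphic

The graphs are NOT isomorphic.

Counting edges: G1 has 13 edge(s); G2 has 14 edge(s).
Edge count is an isomorphism invariant (a bijection on vertices induces a bijection on edges), so differing edge counts rule out isomorphism.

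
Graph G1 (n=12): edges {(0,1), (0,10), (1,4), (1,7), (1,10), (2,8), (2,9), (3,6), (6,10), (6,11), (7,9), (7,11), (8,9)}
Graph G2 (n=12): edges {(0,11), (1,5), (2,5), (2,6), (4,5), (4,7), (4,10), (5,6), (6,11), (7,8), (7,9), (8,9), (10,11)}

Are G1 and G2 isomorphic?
Yes, isomorphic

The graphs are isomorphic.
One valid mapping φ: V(G1) → V(G2): 0→2, 1→5, 2→8, 3→0, 4→1, 5→3, 6→11, 7→4, 8→9, 9→7, 10→6, 11→10

Verify φ preserves adjacency — for each edge of G1, its image is an edge of G2:
  (0,1) → (φ(0),φ(1)) = (2,5) ∈ E(G2) ✓
  (0,10) → (φ(0),φ(10)) = (2,6) ∈ E(G2) ✓
  (1,4) → (φ(1),φ(4)) = (1,5) ∈ E(G2) ✓
  (1,7) → (φ(1),φ(7)) = (4,5) ∈ E(G2) ✓
  (1,10) → (φ(1),φ(10)) = (5,6) ∈ E(G2) ✓
  (2,8) → (φ(2),φ(8)) = (8,9) ∈ E(G2) ✓
  (2,9) → (φ(2),φ(9)) = (7,8) ∈ E(G2) ✓
  (3,6) → (φ(3),φ(6)) = (0,11) ∈ E(G2) ✓
  (6,10) → (φ(6),φ(10)) = (6,11) ∈ E(G2) ✓
  (6,11) → (φ(6),φ(11)) = (10,11) ∈ E(G2) ✓
  (7,9) → (φ(7),φ(9)) = (4,7) ∈ E(G2) ✓
  (7,11) → (φ(7),φ(11)) = (4,10) ∈ E(G2) ✓
  (8,9) → (φ(8),φ(9)) = (7,9) ∈ E(G2) ✓
All 13 edges of G1 map to edges of G2, and |E(G1)| = |E(G2)| = 13, so φ is a bijection on edges as well as vertices. Hence G1 ≅ G2.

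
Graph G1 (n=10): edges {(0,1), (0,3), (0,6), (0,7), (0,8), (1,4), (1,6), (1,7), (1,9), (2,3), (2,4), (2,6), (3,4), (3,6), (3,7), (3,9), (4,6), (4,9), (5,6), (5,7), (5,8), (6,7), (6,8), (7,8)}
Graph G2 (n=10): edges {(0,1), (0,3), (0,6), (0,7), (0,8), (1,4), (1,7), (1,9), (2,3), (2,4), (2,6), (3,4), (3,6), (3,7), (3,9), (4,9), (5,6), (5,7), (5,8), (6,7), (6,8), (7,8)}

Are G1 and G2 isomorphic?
No, not isomorphic

The graphs are NOT isomorphic.

Counting edges: G1 has 24 edge(s); G2 has 22 edge(s).
Edge count is an isomorphism invariant (a bijection on vertices induces a bijection on edges), so differing edge counts rule out isomorphism.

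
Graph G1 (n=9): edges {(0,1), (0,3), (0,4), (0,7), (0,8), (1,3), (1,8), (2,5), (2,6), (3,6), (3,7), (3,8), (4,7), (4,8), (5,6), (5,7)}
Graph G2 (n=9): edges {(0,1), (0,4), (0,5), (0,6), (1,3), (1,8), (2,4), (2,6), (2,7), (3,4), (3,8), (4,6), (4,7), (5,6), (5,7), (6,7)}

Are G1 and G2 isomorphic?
Yes, isomorphic

The graphs are isomorphic.
One valid mapping φ: V(G1) → V(G2): 0→6, 1→2, 2→8, 3→4, 4→5, 5→1, 6→3, 7→0, 8→7

Verify φ preserves adjacency — for each edge of G1, its image is an edge of G2:
  (0,1) → (φ(0),φ(1)) = (2,6) ∈ E(G2) ✓
  (0,3) → (φ(0),φ(3)) = (4,6) ∈ E(G2) ✓
  (0,4) → (φ(0),φ(4)) = (5,6) ∈ E(G2) ✓
  (0,7) → (φ(0),φ(7)) = (0,6) ∈ E(G2) ✓
  (0,8) → (φ(0),φ(8)) = (6,7) ∈ E(G2) ✓
  (1,3) → (φ(1),φ(3)) = (2,4) ∈ E(G2) ✓
  (1,8) → (φ(1),φ(8)) = (2,7) ∈ E(G2) ✓
  (2,5) → (φ(2),φ(5)) = (1,8) ∈ E(G2) ✓
  (2,6) → (φ(2),φ(6)) = (3,8) ∈ E(G2) ✓
  (3,6) → (φ(3),φ(6)) = (3,4) ∈ E(G2) ✓
  (3,7) → (φ(3),φ(7)) = (0,4) ∈ E(G2) ✓
  (3,8) → (φ(3),φ(8)) = (4,7) ∈ E(G2) ✓
  (4,7) → (φ(4),φ(7)) = (0,5) ∈ E(G2) ✓
  (4,8) → (φ(4),φ(8)) = (5,7) ∈ E(G2) ✓
  (5,6) → (φ(5),φ(6)) = (1,3) ∈ E(G2) ✓
  (5,7) → (φ(5),φ(7)) = (0,1) ∈ E(G2) ✓
All 16 edges of G1 map to edges of G2, and |E(G1)| = |E(G2)| = 16, so φ is a bijection on edges as well as vertices. Hence G1 ≅ G2.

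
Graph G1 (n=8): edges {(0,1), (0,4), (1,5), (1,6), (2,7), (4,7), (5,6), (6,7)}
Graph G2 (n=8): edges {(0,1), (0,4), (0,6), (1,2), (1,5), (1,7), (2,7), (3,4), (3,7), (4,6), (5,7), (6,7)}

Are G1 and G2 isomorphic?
No, not isomorphic

The graphs are NOT isomorphic.

Degrees in G1: deg(0)=2, deg(1)=3, deg(2)=1, deg(3)=0, deg(4)=2, deg(5)=2, deg(6)=3, deg(7)=3.
Sorted degree sequence of G1: [3, 3, 3, 2, 2, 2, 1, 0].
Degrees in G2: deg(0)=3, deg(1)=4, deg(2)=2, deg(3)=2, deg(4)=3, deg(5)=2, deg(6)=3, deg(7)=5.
Sorted degree sequence of G2: [5, 4, 3, 3, 3, 2, 2, 2].
The (sorted) degree sequence is an isomorphism invariant, so since G1 and G2 have different degree sequences they cannot be isomorphic.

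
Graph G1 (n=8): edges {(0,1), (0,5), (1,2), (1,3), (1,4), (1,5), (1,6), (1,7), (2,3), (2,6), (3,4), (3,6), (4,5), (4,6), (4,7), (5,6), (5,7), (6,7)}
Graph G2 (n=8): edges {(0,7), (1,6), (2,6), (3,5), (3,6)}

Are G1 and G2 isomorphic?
No, not isomorphic

The graphs are NOT isomorphic.

Connected components of G1: 1 component(s) with vertex sets [[0, 1, 2, 3, 4, 5, 6, 7]], sizes [8].
Connected components of G2: 3 component(s) with vertex sets [[4], [0, 7], [1, 2, 3, 5, 6]], sizes [1, 2, 5].
The number of connected components (and the multiset of component sizes) is an isomorphism invariant — an isomorphism maps each component of G1 bijectively onto a component of G2. Since G1 has 1 component(s) and G2 has 3, they cannot be isomorphic.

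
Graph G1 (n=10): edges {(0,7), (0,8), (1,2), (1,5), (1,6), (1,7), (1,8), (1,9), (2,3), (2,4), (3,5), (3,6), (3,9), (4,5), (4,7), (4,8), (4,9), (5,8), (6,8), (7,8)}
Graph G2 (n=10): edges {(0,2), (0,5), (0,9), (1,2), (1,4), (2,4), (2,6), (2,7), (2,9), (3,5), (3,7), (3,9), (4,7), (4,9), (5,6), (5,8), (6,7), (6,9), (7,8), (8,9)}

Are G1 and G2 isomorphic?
Yes, isomorphic

The graphs are isomorphic.
One valid mapping φ: V(G1) → V(G2): 0→1, 1→9, 2→3, 3→5, 4→7, 5→6, 6→0, 7→4, 8→2, 9→8

Verify φ preserves adjacency — for each edge of G1, its image is an edge of G2:
  (0,7) → (φ(0),φ(7)) = (1,4) ∈ E(G2) ✓
  (0,8) → (φ(0),φ(8)) = (1,2) ∈ E(G2) ✓
  (1,2) → (φ(1),φ(2)) = (3,9) ∈ E(G2) ✓
  (1,5) → (φ(1),φ(5)) = (6,9) ∈ E(G2) ✓
  (1,6) → (φ(1),φ(6)) = (0,9) ∈ E(G2) ✓
  (1,7) → (φ(1),φ(7)) = (4,9) ∈ E(G2) ✓
  (1,8) → (φ(1),φ(8)) = (2,9) ∈ E(G2) ✓
  (1,9) → (φ(1),φ(9)) = (8,9) ∈ E(G2) ✓
  (2,3) → (φ(2),φ(3)) = (3,5) ∈ E(G2) ✓
  (2,4) → (φ(2),φ(4)) = (3,7) ∈ E(G2) ✓
  (3,5) → (φ(3),φ(5)) = (5,6) ∈ E(G2) ✓
  (3,6) → (φ(3),φ(6)) = (0,5) ∈ E(G2) ✓
  (3,9) → (φ(3),φ(9)) = (5,8) ∈ E(G2) ✓
  (4,5) → (φ(4),φ(5)) = (6,7) ∈ E(G2) ✓
  (4,7) → (φ(4),φ(7)) = (4,7) ∈ E(G2) ✓
  (4,8) → (φ(4),φ(8)) = (2,7) ∈ E(G2) ✓
  (4,9) → (φ(4),φ(9)) = (7,8) ∈ E(G2) ✓
  (5,8) → (φ(5),φ(8)) = (2,6) ∈ E(G2) ✓
  (6,8) → (φ(6),φ(8)) = (0,2) ∈ E(G2) ✓
  (7,8) → (φ(7),φ(8)) = (2,4) ∈ E(G2) ✓
All 20 edges of G1 map to edges of G2, and |E(G1)| = |E(G2)| = 20, so φ is a bijection on edges as well as vertices. Hence G1 ≅ G2.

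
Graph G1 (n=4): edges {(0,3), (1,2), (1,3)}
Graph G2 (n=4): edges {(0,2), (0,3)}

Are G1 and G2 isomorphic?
No, not isomorphic

The graphs are NOT isomorphic.

Connected components of G1: 1 component(s) with vertex sets [[0, 1, 2, 3]], sizes [4].
Connected components of G2: 2 component(s) with vertex sets [[1], [0, 2, 3]], sizes [1, 3].
The number of connected components (and the multiset of component sizes) is an isomorphism invariant — an isomorphism maps each component of G1 bijectively onto a component of G2. Since G1 has 1 component(s) and G2 has 2, they cannot be isomorphic.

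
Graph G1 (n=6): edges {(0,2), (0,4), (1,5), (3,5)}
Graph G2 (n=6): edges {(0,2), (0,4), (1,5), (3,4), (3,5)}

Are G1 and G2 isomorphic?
No, not isomorphic

The graphs are NOT isomorphic.

Counting edges: G1 has 4 edge(s); G2 has 5 edge(s).
Edge count is an isomorphism invariant (a bijection on vertices induces a bijection on edges), so differing edge counts rule out isomorphism.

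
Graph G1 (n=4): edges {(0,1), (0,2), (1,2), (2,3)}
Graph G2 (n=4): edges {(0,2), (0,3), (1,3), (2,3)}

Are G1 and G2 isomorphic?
Yes, isomorphic

The graphs are isomorphic.
One valid mapping φ: V(G1) → V(G2): 0→0, 1→2, 2→3, 3→1

Verify φ preserves adjacency — for each edge of G1, its image is an edge of G2:
  (0,1) → (φ(0),φ(1)) = (0,2) ∈ E(G2) ✓
  (0,2) → (φ(0),φ(2)) = (0,3) ∈ E(G2) ✓
  (1,2) → (φ(1),φ(2)) = (2,3) ∈ E(G2) ✓
  (2,3) → (φ(2),φ(3)) = (1,3) ∈ E(G2) ✓
All 4 edges of G1 map to edges of G2, and |E(G1)| = |E(G2)| = 4, so φ is a bijection on edges as well as vertices. Hence G1 ≅ G2.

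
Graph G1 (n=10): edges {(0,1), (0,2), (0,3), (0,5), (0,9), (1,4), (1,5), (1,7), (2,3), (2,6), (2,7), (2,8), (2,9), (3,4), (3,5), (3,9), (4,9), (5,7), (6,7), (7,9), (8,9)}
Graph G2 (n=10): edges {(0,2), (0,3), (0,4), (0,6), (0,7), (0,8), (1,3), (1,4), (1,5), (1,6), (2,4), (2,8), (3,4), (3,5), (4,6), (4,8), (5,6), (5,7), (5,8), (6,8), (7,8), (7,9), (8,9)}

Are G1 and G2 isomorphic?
No, not isomorphic

The graphs are NOT isomorphic.

Degrees in G1: deg(0)=5, deg(1)=4, deg(2)=6, deg(3)=5, deg(4)=3, deg(5)=4, deg(6)=2, deg(7)=5, deg(8)=2, deg(9)=6.
Sorted degree sequence of G1: [6, 6, 5, 5, 5, 4, 4, 3, 2, 2].
Degrees in G2: deg(0)=6, deg(1)=4, deg(2)=3, deg(3)=4, deg(4)=6, deg(5)=5, deg(6)=5, deg(7)=4, deg(8)=7, deg(9)=2.
Sorted degree sequence of G2: [7, 6, 6, 5, 5, 4, 4, 4, 3, 2].
The (sorted) degree sequence is an isomorphism invariant, so since G1 and G2 have different degree sequences they cannot be isomorphic.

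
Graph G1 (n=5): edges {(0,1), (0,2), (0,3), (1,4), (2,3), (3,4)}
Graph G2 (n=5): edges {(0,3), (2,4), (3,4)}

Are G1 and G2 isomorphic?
No, not isomorphic

The graphs are NOT isomorphic.

Connected components of G1: 1 component(s) with vertex sets [[0, 1, 2, 3, 4]], sizes [5].
Connected components of G2: 2 component(s) with vertex sets [[1], [0, 2, 3, 4]], sizes [1, 4].
The number of connected components (and the multiset of component sizes) is an isomorphism invariant — an isomorphism maps each component of G1 bijectively onto a component of G2. Since G1 has 1 component(s) and G2 has 2, they cannot be isomorphic.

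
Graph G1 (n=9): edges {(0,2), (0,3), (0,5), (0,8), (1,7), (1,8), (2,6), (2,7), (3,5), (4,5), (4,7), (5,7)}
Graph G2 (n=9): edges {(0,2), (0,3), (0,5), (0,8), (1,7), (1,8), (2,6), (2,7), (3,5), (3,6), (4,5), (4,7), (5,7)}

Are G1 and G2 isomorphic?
No, not isomorphic

The graphs are NOT isomorphic.

Counting edges: G1 has 12 edge(s); G2 has 13 edge(s).
Edge count is an isomorphism invariant (a bijection on vertices induces a bijection on edges), so differing edge counts rule out isomorphism.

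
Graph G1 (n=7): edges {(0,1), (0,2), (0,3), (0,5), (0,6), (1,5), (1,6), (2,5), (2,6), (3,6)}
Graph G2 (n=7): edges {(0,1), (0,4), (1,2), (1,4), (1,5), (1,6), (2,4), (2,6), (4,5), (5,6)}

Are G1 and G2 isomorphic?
Yes, isomorphic

The graphs are isomorphic.
One valid mapping φ: V(G1) → V(G2): 0→1, 1→5, 2→2, 3→0, 4→3, 5→6, 6→4

Verify φ preserves adjacency — for each edge of G1, its image is an edge of G2:
  (0,1) → (φ(0),φ(1)) = (1,5) ∈ E(G2) ✓
  (0,2) → (φ(0),φ(2)) = (1,2) ∈ E(G2) ✓
  (0,3) → (φ(0),φ(3)) = (0,1) ∈ E(G2) ✓
  (0,5) → (φ(0),φ(5)) = (1,6) ∈ E(G2) ✓
  (0,6) → (φ(0),φ(6)) = (1,4) ∈ E(G2) ✓
  (1,5) → (φ(1),φ(5)) = (5,6) ∈ E(G2) ✓
  (1,6) → (φ(1),φ(6)) = (4,5) ∈ E(G2) ✓
  (2,5) → (φ(2),φ(5)) = (2,6) ∈ E(G2) ✓
  (2,6) → (φ(2),φ(6)) = (2,4) ∈ E(G2) ✓
  (3,6) → (φ(3),φ(6)) = (0,4) ∈ E(G2) ✓
All 10 edges of G1 map to edges of G2, and |E(G1)| = |E(G2)| = 10, so φ is a bijection on edges as well as vertices. Hence G1 ≅ G2.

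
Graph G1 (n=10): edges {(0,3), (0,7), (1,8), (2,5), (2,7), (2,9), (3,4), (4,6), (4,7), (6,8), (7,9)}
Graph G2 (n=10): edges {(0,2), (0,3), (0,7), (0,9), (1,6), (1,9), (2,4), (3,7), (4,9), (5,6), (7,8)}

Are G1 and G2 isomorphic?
Yes, isomorphic

The graphs are isomorphic.
One valid mapping φ: V(G1) → V(G2): 0→2, 1→5, 2→7, 3→4, 4→9, 5→8, 6→1, 7→0, 8→6, 9→3

Verify φ preserves adjacency — for each edge of G1, its image is an edge of G2:
  (0,3) → (φ(0),φ(3)) = (2,4) ∈ E(G2) ✓
  (0,7) → (φ(0),φ(7)) = (0,2) ∈ E(G2) ✓
  (1,8) → (φ(1),φ(8)) = (5,6) ∈ E(G2) ✓
  (2,5) → (φ(2),φ(5)) = (7,8) ∈ E(G2) ✓
  (2,7) → (φ(2),φ(7)) = (0,7) ∈ E(G2) ✓
  (2,9) → (φ(2),φ(9)) = (3,7) ∈ E(G2) ✓
  (3,4) → (φ(3),φ(4)) = (4,9) ∈ E(G2) ✓
  (4,6) → (φ(4),φ(6)) = (1,9) ∈ E(G2) ✓
  (4,7) → (φ(4),φ(7)) = (0,9) ∈ E(G2) ✓
  (6,8) → (φ(6),φ(8)) = (1,6) ∈ E(G2) ✓
  (7,9) → (φ(7),φ(9)) = (0,3) ∈ E(G2) ✓
All 11 edges of G1 map to edges of G2, and |E(G1)| = |E(G2)| = 11, so φ is a bijection on edges as well as vertices. Hence G1 ≅ G2.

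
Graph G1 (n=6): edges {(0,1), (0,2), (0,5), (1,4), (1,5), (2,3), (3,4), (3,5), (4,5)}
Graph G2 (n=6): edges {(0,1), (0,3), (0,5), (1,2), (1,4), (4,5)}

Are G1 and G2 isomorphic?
No, not isomorphic

The graphs are NOT isomorphic.

Degrees in G1: deg(0)=3, deg(1)=3, deg(2)=2, deg(3)=3, deg(4)=3, deg(5)=4.
Sorted degree sequence of G1: [4, 3, 3, 3, 3, 2].
Degrees in G2: deg(0)=3, deg(1)=3, deg(2)=1, deg(3)=1, deg(4)=2, deg(5)=2.
Sorted degree sequence of G2: [3, 3, 2, 2, 1, 1].
The (sorted) degree sequence is an isomorphism invariant, so since G1 and G2 have different degree sequences they cannot be isomorphic.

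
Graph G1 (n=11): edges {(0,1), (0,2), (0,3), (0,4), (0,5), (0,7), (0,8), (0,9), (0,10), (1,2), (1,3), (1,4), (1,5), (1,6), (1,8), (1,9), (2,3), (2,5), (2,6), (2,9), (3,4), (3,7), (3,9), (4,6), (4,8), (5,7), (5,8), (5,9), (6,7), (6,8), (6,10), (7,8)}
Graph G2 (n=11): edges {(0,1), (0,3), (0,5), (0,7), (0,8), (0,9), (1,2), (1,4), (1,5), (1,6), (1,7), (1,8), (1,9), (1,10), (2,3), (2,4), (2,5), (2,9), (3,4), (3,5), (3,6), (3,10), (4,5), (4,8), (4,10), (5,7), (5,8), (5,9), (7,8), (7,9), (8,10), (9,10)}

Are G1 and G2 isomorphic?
Yes, isomorphic

The graphs are isomorphic.
One valid mapping φ: V(G1) → V(G2): 0→1, 1→5, 2→0, 3→9, 4→2, 5→8, 6→3, 7→10, 8→4, 9→7, 10→6

Verify φ preserves adjacency — for each edge of G1, its image is an edge of G2:
  (0,1) → (φ(0),φ(1)) = (1,5) ∈ E(G2) ✓
  (0,2) → (φ(0),φ(2)) = (0,1) ∈ E(G2) ✓
  (0,3) → (φ(0),φ(3)) = (1,9) ∈ E(G2) ✓
  (0,4) → (φ(0),φ(4)) = (1,2) ∈ E(G2) ✓
  (0,5) → (φ(0),φ(5)) = (1,8) ∈ E(G2) ✓
  (0,7) → (φ(0),φ(7)) = (1,10) ∈ E(G2) ✓
  (0,8) → (φ(0),φ(8)) = (1,4) ∈ E(G2) ✓
  (0,9) → (φ(0),φ(9)) = (1,7) ∈ E(G2) ✓
  (0,10) → (φ(0),φ(10)) = (1,6) ∈ E(G2) ✓
  (1,2) → (φ(1),φ(2)) = (0,5) ∈ E(G2) ✓
  (1,3) → (φ(1),φ(3)) = (5,9) ∈ E(G2) ✓
  (1,4) → (φ(1),φ(4)) = (2,5) ∈ E(G2) ✓
  (1,5) → (φ(1),φ(5)) = (5,8) ∈ E(G2) ✓
  (1,6) → (φ(1),φ(6)) = (3,5) ∈ E(G2) ✓
  (1,8) → (φ(1),φ(8)) = (4,5) ∈ E(G2) ✓
  (1,9) → (φ(1),φ(9)) = (5,7) ∈ E(G2) ✓
  (2,3) → (φ(2),φ(3)) = (0,9) ∈ E(G2) ✓
  (2,5) → (φ(2),φ(5)) = (0,8) ∈ E(G2) ✓
  (2,6) → (φ(2),φ(6)) = (0,3) ∈ E(G2) ✓
  (2,9) → (φ(2),φ(9)) = (0,7) ∈ E(G2) ✓
  (3,4) → (φ(3),φ(4)) = (2,9) ∈ E(G2) ✓
  (3,7) → (φ(3),φ(7)) = (9,10) ∈ E(G2) ✓
  (3,9) → (φ(3),φ(9)) = (7,9) ∈ E(G2) ✓
  (4,6) → (φ(4),φ(6)) = (2,3) ∈ E(G2) ✓
  (4,8) → (φ(4),φ(8)) = (2,4) ∈ E(G2) ✓
  (5,7) → (φ(5),φ(7)) = (8,10) ∈ E(G2) ✓
  (5,8) → (φ(5),φ(8)) = (4,8) ∈ E(G2) ✓
  (5,9) → (φ(5),φ(9)) = (7,8) ∈ E(G2) ✓
  (6,7) → (φ(6),φ(7)) = (3,10) ∈ E(G2) ✓
  (6,8) → (φ(6),φ(8)) = (3,4) ∈ E(G2) ✓
  (6,10) → (φ(6),φ(10)) = (3,6) ∈ E(G2) ✓
  (7,8) → (φ(7),φ(8)) = (4,10) ∈ E(G2) ✓
All 32 edges of G1 map to edges of G2, and |E(G1)| = |E(G2)| = 32, so φ is a bijection on edges as well as vertices. Hence G1 ≅ G2.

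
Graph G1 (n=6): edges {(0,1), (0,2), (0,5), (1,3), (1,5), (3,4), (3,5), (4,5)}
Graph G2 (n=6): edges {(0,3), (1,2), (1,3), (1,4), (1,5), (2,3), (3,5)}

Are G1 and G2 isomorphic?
No, not isomorphic

The graphs are NOT isomorphic.

Counting triangles (3-cliques): G1 has 3, G2 has 2.
Triangle count is an isomorphism invariant, so differing triangle counts rule out isomorphism.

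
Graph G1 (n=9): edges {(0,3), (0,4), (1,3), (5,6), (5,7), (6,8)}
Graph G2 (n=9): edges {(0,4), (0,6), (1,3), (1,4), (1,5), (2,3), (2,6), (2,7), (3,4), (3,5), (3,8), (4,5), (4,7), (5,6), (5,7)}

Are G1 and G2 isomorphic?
No, not isomorphic

The graphs are NOT isomorphic.

Degrees in G1: deg(0)=2, deg(1)=1, deg(2)=0, deg(3)=2, deg(4)=1, deg(5)=2, deg(6)=2, deg(7)=1, deg(8)=1.
Sorted degree sequence of G1: [2, 2, 2, 2, 1, 1, 1, 1, 0].
Degrees in G2: deg(0)=2, deg(1)=3, deg(2)=3, deg(3)=5, deg(4)=5, deg(5)=5, deg(6)=3, deg(7)=3, deg(8)=1.
Sorted degree sequence of G2: [5, 5, 5, 3, 3, 3, 3, 2, 1].
The (sorted) degree sequence is an isomorphism invariant, so since G1 and G2 have different degree sequences they cannot be isomorphic.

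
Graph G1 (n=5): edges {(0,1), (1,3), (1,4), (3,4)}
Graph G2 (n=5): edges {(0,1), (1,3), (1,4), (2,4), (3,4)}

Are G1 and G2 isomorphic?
No, not isomorphic

The graphs are NOT isomorphic.

Counting edges: G1 has 4 edge(s); G2 has 5 edge(s).
Edge count is an isomorphism invariant (a bijection on vertices induces a bijection on edges), so differing edge counts rule out isomorphism.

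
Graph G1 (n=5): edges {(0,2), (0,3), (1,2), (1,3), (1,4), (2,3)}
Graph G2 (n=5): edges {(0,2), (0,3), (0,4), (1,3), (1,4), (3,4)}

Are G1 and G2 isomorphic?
Yes, isomorphic

The graphs are isomorphic.
One valid mapping φ: V(G1) → V(G2): 0→1, 1→0, 2→3, 3→4, 4→2

Verify φ preserves adjacency — for each edge of G1, its image is an edge of G2:
  (0,2) → (φ(0),φ(2)) = (1,3) ∈ E(G2) ✓
  (0,3) → (φ(0),φ(3)) = (1,4) ∈ E(G2) ✓
  (1,2) → (φ(1),φ(2)) = (0,3) ∈ E(G2) ✓
  (1,3) → (φ(1),φ(3)) = (0,4) ∈ E(G2) ✓
  (1,4) → (φ(1),φ(4)) = (0,2) ∈ E(G2) ✓
  (2,3) → (φ(2),φ(3)) = (3,4) ∈ E(G2) ✓
All 6 edges of G1 map to edges of G2, and |E(G1)| = |E(G2)| = 6, so φ is a bijection on edges as well as vertices. Hence G1 ≅ G2.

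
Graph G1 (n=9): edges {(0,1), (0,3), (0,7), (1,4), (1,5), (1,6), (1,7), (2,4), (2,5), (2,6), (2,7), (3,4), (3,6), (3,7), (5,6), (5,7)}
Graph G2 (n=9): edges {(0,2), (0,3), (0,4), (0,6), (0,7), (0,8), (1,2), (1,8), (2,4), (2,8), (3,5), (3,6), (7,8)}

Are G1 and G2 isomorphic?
No, not isomorphic

The graphs are NOT isomorphic.

Degrees in G1: deg(0)=3, deg(1)=5, deg(2)=4, deg(3)=4, deg(4)=3, deg(5)=4, deg(6)=4, deg(7)=5, deg(8)=0.
Sorted degree sequence of G1: [5, 5, 4, 4, 4, 4, 3, 3, 0].
Degrees in G2: deg(0)=6, deg(1)=2, deg(2)=4, deg(3)=3, deg(4)=2, deg(5)=1, deg(6)=2, deg(7)=2, deg(8)=4.
Sorted degree sequence of G2: [6, 4, 4, 3, 2, 2, 2, 2, 1].
The (sorted) degree sequence is an isomorphism invariant, so since G1 and G2 have different degree sequences they cannot be isomorphic.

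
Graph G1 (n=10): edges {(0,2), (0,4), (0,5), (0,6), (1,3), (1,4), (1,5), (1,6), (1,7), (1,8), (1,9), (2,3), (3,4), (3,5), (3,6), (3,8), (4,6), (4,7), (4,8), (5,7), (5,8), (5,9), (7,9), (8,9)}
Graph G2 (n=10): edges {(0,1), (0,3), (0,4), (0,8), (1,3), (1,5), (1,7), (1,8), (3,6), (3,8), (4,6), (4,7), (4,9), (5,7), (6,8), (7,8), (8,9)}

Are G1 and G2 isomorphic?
No, not isomorphic

The graphs are NOT isomorphic.

Counting triangles (3-cliques): G1 has 18, G2 has 7.
Triangle count is an isomorphism invariant, so differing triangle counts rule out isomorphism.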